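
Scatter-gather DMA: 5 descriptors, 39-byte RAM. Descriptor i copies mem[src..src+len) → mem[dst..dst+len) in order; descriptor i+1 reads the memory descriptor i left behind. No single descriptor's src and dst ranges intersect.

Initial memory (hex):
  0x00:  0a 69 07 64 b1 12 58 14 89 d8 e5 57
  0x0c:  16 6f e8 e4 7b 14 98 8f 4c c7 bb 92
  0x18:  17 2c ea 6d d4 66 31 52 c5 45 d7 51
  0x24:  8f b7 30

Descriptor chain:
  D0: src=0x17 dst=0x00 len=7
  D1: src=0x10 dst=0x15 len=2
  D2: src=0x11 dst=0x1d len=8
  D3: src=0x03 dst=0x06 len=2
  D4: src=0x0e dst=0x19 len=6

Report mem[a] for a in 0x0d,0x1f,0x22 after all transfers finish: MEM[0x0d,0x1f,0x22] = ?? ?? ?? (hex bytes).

MEM[0x0d,0x1f,0x22] = 6f 8f 14

  after D0: wrote 7B at 0x00 = 92172cea6dd466
  after D1: wrote 2B at 0x15 = 7b14
  after D2: wrote 8B at 0x1d = 14988f4c7b149217
  after D3: wrote 2B at 0x06 = ea6d
  after D4: wrote 6B at 0x19 = e8e47b14988f
query mem[0x0d]=0x6f, mem[0x1f]=0x8f, mem[0x22]=0x14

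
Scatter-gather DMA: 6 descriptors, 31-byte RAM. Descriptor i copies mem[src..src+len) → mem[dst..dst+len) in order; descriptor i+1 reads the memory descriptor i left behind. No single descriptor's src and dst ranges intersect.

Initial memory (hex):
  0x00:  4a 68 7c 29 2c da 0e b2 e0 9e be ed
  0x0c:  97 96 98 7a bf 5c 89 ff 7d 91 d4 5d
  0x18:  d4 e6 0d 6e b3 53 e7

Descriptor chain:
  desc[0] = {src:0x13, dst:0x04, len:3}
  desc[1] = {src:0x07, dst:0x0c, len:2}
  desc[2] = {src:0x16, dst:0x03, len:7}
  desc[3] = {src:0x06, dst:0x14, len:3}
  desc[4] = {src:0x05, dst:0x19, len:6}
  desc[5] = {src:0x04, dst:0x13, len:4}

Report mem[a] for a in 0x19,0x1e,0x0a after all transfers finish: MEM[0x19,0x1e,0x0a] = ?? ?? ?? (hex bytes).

MEM[0x19,0x1e,0x0a] = d4 be be

[0] 0x13->0x04 len=3 : ff 7d 91
[1] 0x07->0x0c len=2 : b2 e0
[2] 0x16->0x03 len=7 : d4 5d d4 e6 0d 6e b3
[3] 0x06->0x14 len=3 : e6 0d 6e
[4] 0x05->0x19 len=6 : d4 e6 0d 6e b3 be
[5] 0x04->0x13 len=4 : 5d d4 e6 0d
query mem[0x19]=0xd4, mem[0x1e]=0xbe, mem[0x0a]=0xbe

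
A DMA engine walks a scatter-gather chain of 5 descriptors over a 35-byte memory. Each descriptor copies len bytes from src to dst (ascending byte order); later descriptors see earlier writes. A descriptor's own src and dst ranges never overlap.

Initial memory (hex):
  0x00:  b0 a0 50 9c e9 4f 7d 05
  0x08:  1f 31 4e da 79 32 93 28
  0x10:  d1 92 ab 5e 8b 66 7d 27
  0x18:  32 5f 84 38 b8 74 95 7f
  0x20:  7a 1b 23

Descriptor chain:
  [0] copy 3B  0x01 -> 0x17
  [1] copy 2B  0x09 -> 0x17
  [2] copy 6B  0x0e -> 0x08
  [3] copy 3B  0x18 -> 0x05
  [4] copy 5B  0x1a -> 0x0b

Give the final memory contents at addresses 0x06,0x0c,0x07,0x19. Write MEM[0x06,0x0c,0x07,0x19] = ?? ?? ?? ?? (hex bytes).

  after D0: wrote 3B at 0x17 = a0509c
  after D1: wrote 2B at 0x17 = 314e
  after D2: wrote 6B at 0x08 = 9328d192ab5e
  after D3: wrote 3B at 0x05 = 4e9c84
  after D4: wrote 5B at 0x0b = 8438b87495
query mem[0x06]=0x9c, mem[0x0c]=0x38, mem[0x07]=0x84, mem[0x19]=0x9c

MEM[0x06,0x0c,0x07,0x19] = 9c 38 84 9c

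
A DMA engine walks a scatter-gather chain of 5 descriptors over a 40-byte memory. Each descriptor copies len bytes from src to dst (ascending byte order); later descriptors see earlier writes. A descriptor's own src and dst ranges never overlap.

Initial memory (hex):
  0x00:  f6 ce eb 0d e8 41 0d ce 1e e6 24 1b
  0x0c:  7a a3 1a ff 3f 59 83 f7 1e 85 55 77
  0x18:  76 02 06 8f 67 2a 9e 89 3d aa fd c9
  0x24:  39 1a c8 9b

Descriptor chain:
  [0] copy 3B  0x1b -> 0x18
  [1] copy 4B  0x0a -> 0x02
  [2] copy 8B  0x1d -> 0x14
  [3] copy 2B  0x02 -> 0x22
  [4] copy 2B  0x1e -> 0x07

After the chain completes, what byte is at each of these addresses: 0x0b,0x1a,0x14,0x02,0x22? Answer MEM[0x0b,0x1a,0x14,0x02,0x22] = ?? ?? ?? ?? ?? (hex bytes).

[0] 0x1b->0x18 len=3 : 8f 67 2a
[1] 0x0a->0x02 len=4 : 24 1b 7a a3
[2] 0x1d->0x14 len=8 : 2a 9e 89 3d aa fd c9 39
[3] 0x02->0x22 len=2 : 24 1b
[4] 0x1e->0x07 len=2 : 9e 89
query mem[0x0b]=0x1b, mem[0x1a]=0xc9, mem[0x14]=0x2a, mem[0x02]=0x24, mem[0x22]=0x24

MEM[0x0b,0x1a,0x14,0x02,0x22] = 1b c9 2a 24 24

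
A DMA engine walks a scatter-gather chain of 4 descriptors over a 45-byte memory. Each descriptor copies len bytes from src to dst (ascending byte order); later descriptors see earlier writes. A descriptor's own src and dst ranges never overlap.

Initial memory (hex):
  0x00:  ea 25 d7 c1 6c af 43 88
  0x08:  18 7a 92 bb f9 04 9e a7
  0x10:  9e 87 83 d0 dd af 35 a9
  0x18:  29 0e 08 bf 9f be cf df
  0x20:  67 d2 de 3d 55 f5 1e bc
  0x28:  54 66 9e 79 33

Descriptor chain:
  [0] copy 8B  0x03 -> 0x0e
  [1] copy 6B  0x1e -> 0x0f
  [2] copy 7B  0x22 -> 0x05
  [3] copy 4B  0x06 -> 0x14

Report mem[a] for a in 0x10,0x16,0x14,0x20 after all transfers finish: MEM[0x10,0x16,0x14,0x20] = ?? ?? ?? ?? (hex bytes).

MEM[0x10,0x16,0x14,0x20] = df f5 3d 67

[0] 0x03->0x0e len=8 : c1 6c af 43 88 18 7a 92
[1] 0x1e->0x0f len=6 : cf df 67 d2 de 3d
[2] 0x22->0x05 len=7 : de 3d 55 f5 1e bc 54
[3] 0x06->0x14 len=4 : 3d 55 f5 1e
query mem[0x10]=0xdf, mem[0x16]=0xf5, mem[0x14]=0x3d, mem[0x20]=0x67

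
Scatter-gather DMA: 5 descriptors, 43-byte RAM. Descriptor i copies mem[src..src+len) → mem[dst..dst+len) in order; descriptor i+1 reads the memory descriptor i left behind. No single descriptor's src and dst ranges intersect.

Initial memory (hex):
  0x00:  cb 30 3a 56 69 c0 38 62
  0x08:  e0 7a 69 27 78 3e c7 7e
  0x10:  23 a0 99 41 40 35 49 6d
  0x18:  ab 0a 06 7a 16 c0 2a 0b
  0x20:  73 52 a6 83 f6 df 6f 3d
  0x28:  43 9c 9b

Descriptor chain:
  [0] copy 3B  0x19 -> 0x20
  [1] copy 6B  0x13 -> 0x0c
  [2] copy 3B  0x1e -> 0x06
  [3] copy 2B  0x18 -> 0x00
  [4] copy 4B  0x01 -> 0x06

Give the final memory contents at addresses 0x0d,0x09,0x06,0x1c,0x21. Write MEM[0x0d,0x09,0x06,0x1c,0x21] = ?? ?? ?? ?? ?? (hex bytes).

D0: mem[0x20..0x22] <- [0a 06 7a]
D1: mem[0x0c..0x11] <- [41 40 35 49 6d ab]
D2: mem[0x06..0x08] <- [2a 0b 0a]
D3: mem[0x00..0x01] <- [ab 0a]
D4: mem[0x06..0x09] <- [0a 3a 56 69]
query mem[0x0d]=0x40, mem[0x09]=0x69, mem[0x06]=0x0a, mem[0x1c]=0x16, mem[0x21]=0x06

MEM[0x0d,0x09,0x06,0x1c,0x21] = 40 69 0a 16 06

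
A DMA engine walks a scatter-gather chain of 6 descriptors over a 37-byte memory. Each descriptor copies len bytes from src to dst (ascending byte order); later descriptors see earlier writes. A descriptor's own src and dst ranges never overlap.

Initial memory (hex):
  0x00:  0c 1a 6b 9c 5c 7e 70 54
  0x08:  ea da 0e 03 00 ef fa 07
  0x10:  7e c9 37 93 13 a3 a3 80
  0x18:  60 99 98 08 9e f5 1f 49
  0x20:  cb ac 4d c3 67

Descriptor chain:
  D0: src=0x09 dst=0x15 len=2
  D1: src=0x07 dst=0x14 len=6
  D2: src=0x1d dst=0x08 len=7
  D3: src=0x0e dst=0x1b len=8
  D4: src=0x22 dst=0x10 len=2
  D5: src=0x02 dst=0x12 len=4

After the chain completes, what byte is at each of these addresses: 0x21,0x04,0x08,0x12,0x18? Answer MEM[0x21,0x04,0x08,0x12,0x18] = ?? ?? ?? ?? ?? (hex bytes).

MEM[0x21,0x04,0x08,0x12,0x18] = 54 5c f5 6b 03

  after D0: wrote 2B at 0x15 = da0e
  after D1: wrote 6B at 0x14 = 54eada0e0300
  after D2: wrote 7B at 0x08 = f51f49cbac4dc3
  after D3: wrote 8B at 0x1b = c3077ec9379354ea
  after D4: wrote 2B at 0x10 = eac3
  after D5: wrote 4B at 0x12 = 6b9c5c7e
query mem[0x21]=0x54, mem[0x04]=0x5c, mem[0x08]=0xf5, mem[0x12]=0x6b, mem[0x18]=0x03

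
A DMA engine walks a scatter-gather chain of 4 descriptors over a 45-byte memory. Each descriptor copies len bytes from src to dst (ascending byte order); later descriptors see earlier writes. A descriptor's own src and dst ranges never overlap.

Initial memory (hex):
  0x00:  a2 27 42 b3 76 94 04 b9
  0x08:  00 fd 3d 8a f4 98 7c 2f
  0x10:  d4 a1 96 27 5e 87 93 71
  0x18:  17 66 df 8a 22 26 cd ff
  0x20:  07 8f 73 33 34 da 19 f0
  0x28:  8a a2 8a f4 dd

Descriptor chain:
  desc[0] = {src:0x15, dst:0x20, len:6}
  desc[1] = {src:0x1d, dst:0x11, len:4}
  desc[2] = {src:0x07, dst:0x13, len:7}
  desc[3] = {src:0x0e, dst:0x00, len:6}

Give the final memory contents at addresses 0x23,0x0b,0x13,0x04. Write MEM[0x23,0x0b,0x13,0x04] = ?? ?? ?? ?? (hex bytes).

MEM[0x23,0x0b,0x13,0x04] = 17 8a b9 cd

[0] 0x15->0x20 len=6 : 87 93 71 17 66 df
[1] 0x1d->0x11 len=4 : 26 cd ff 87
[2] 0x07->0x13 len=7 : b9 00 fd 3d 8a f4 98
[3] 0x0e->0x00 len=6 : 7c 2f d4 26 cd b9
query mem[0x23]=0x17, mem[0x0b]=0x8a, mem[0x13]=0xb9, mem[0x04]=0xcd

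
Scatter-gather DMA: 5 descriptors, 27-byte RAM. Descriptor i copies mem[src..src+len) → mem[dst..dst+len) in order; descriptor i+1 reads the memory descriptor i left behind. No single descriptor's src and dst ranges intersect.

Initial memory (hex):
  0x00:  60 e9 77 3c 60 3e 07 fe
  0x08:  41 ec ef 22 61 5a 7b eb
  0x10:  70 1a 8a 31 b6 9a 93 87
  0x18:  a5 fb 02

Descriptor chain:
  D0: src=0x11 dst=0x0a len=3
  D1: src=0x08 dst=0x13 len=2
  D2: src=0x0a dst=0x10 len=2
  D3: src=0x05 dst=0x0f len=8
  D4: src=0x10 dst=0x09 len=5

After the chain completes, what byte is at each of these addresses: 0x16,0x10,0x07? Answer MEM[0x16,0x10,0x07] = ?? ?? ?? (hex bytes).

MEM[0x16,0x10,0x07] = 31 07 fe

  after D0: wrote 3B at 0x0a = 1a8a31
  after D1: wrote 2B at 0x13 = 41ec
  after D2: wrote 2B at 0x10 = 1a8a
  after D3: wrote 8B at 0x0f = 3e07fe41ec1a8a31
  after D4: wrote 5B at 0x09 = 07fe41ec1a
query mem[0x16]=0x31, mem[0x10]=0x07, mem[0x07]=0xfe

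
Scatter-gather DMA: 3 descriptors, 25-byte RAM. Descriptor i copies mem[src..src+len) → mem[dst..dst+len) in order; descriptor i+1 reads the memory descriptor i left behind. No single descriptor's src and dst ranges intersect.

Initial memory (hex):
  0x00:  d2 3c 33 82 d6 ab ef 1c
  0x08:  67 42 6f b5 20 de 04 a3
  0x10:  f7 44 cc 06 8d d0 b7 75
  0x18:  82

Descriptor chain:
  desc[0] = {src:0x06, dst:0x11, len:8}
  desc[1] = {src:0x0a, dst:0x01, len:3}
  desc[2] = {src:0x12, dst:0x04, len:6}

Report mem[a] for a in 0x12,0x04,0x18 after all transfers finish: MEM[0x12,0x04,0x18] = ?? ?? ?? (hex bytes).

  after D0: wrote 8B at 0x11 = ef1c67426fb520de
  after D1: wrote 3B at 0x01 = 6fb520
  after D2: wrote 6B at 0x04 = 1c67426fb520
query mem[0x12]=0x1c, mem[0x04]=0x1c, mem[0x18]=0xde

MEM[0x12,0x04,0x18] = 1c 1c de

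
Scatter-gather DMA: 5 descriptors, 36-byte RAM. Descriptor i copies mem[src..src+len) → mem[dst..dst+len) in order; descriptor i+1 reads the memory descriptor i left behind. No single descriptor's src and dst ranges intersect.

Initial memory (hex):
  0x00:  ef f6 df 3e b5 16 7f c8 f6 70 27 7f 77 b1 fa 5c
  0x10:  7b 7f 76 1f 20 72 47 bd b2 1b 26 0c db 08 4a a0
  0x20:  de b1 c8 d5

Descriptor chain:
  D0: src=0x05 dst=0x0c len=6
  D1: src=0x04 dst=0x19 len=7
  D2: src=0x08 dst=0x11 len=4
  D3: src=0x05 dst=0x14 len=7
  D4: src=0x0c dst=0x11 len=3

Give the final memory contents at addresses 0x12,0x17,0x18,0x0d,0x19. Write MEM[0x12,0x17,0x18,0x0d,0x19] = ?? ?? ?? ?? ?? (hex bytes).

MEM[0x12,0x17,0x18,0x0d,0x19] = 7f f6 70 7f 27

  after D0: wrote 6B at 0x0c = 167fc8f67027
  after D1: wrote 7B at 0x19 = b5167fc8f67027
  after D2: wrote 4B at 0x11 = f670277f
  after D3: wrote 7B at 0x14 = 167fc8f670277f
  after D4: wrote 3B at 0x11 = 167fc8
query mem[0x12]=0x7f, mem[0x17]=0xf6, mem[0x18]=0x70, mem[0x0d]=0x7f, mem[0x19]=0x27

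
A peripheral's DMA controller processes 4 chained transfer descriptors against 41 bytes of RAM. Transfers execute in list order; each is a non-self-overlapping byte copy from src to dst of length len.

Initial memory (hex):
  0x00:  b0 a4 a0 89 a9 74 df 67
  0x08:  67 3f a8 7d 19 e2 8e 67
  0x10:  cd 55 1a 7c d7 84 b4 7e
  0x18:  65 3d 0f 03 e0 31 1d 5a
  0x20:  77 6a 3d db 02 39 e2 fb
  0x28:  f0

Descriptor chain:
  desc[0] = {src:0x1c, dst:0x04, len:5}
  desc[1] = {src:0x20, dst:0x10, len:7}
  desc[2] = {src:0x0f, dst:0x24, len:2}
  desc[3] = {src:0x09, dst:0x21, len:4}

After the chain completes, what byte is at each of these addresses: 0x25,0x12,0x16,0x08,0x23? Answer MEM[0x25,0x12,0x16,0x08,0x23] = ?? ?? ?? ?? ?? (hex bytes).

#0 dst[0x04+5] := {0xe0,0x31,0x1d,0x5a,0x77}
#1 dst[0x10+7] := {0x77,0x6a,0x3d,0xdb,0x02,0x39,0xe2}
#2 dst[0x24+2] := {0x67,0x77}
#3 dst[0x21+4] := {0x3f,0xa8,0x7d,0x19}
query mem[0x25]=0x77, mem[0x12]=0x3d, mem[0x16]=0xe2, mem[0x08]=0x77, mem[0x23]=0x7d

MEM[0x25,0x12,0x16,0x08,0x23] = 77 3d e2 77 7d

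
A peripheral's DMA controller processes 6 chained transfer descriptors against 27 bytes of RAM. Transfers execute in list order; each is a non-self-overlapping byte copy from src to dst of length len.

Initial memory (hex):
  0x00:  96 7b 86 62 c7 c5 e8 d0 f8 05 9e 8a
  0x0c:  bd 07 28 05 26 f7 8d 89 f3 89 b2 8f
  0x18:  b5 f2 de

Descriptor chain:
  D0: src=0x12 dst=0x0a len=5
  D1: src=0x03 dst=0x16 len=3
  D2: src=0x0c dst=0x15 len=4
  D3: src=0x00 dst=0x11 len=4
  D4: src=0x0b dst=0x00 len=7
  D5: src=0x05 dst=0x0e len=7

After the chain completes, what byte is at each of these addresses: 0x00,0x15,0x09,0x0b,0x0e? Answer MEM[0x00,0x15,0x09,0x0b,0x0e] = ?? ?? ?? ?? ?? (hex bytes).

D0: mem[0x0a..0x0e] <- [8d 89 f3 89 b2]
D1: mem[0x16..0x18] <- [62 c7 c5]
D2: mem[0x15..0x18] <- [f3 89 b2 05]
D3: mem[0x11..0x14] <- [96 7b 86 62]
D4: mem[0x00..0x06] <- [89 f3 89 b2 05 26 96]
D5: mem[0x0e..0x14] <- [26 96 d0 f8 05 8d 89]
query mem[0x00]=0x89, mem[0x15]=0xf3, mem[0x09]=0x05, mem[0x0b]=0x89, mem[0x0e]=0x26

MEM[0x00,0x15,0x09,0x0b,0x0e] = 89 f3 05 89 26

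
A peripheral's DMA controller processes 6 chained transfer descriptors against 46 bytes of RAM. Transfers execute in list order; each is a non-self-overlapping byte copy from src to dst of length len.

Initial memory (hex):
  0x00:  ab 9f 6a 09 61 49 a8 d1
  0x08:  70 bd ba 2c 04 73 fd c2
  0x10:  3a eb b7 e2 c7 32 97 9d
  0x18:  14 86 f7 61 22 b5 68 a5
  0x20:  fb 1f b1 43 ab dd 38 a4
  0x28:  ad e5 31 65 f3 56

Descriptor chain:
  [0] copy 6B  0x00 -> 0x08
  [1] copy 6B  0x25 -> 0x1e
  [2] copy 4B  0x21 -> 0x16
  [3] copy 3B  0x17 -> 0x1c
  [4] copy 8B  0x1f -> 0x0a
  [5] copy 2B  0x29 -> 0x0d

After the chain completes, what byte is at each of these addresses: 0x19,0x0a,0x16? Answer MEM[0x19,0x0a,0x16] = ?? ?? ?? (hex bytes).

MEM[0x19,0x0a,0x16] = ab 38 ad

  after D0: wrote 6B at 0x08 = ab9f6a096149
  after D1: wrote 6B at 0x1e = dd38a4ade531
  after D2: wrote 4B at 0x16 = ade531ab
  after D3: wrote 3B at 0x1c = e531ab
  after D4: wrote 8B at 0x0a = 38a4ade531abdd38
  after D5: wrote 2B at 0x0d = e531
query mem[0x19]=0xab, mem[0x0a]=0x38, mem[0x16]=0xad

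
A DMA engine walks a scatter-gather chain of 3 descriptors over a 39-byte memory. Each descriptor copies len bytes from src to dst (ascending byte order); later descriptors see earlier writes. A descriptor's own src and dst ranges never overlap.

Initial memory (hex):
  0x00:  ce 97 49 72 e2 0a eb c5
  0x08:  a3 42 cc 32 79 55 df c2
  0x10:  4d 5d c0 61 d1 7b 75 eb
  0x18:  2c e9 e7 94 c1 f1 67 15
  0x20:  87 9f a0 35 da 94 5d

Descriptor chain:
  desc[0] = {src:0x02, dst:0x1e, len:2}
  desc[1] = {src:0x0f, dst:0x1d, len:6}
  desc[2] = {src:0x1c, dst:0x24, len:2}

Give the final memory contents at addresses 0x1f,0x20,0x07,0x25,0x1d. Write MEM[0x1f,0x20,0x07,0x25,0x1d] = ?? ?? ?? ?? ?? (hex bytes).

  after D0: wrote 2B at 0x1e = 4972
  after D1: wrote 6B at 0x1d = c24d5dc061d1
  after D2: wrote 2B at 0x24 = c1c2
query mem[0x1f]=0x5d, mem[0x20]=0xc0, mem[0x07]=0xc5, mem[0x25]=0xc2, mem[0x1d]=0xc2

MEM[0x1f,0x20,0x07,0x25,0x1d] = 5d c0 c5 c2 c2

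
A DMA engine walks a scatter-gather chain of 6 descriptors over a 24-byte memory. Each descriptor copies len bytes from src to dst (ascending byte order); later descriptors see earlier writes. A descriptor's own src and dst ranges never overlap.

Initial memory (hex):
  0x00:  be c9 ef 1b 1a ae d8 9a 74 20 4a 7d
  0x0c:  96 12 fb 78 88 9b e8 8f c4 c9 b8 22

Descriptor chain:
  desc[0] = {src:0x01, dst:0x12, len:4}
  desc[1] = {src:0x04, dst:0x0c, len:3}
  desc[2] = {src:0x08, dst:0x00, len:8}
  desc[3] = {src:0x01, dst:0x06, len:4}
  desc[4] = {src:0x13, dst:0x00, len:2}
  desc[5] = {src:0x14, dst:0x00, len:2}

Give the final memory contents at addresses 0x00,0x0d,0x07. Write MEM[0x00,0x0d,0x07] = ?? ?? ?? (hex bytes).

[0] 0x01->0x12 len=4 : c9 ef 1b 1a
[1] 0x04->0x0c len=3 : 1a ae d8
[2] 0x08->0x00 len=8 : 74 20 4a 7d 1a ae d8 78
[3] 0x01->0x06 len=4 : 20 4a 7d 1a
[4] 0x13->0x00 len=2 : ef 1b
[5] 0x14->0x00 len=2 : 1b 1a
query mem[0x00]=0x1b, mem[0x0d]=0xae, mem[0x07]=0x4a

MEM[0x00,0x0d,0x07] = 1b ae 4a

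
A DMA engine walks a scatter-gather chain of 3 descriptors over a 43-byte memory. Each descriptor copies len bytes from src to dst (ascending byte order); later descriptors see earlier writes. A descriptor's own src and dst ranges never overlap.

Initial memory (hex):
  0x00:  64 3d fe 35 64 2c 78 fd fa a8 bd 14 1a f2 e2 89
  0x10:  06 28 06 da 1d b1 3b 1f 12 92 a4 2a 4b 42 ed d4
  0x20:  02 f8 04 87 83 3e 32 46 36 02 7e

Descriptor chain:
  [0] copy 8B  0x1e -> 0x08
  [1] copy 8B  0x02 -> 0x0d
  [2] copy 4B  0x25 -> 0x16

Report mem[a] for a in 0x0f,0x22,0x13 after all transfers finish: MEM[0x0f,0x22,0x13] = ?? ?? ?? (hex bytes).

  after D0: wrote 8B at 0x08 = edd402f80487833e
  after D1: wrote 8B at 0x0d = fe35642c78fdedd4
  after D2: wrote 4B at 0x16 = 3e324636
query mem[0x0f]=0x64, mem[0x22]=0x04, mem[0x13]=0xed

MEM[0x0f,0x22,0x13] = 64 04 ed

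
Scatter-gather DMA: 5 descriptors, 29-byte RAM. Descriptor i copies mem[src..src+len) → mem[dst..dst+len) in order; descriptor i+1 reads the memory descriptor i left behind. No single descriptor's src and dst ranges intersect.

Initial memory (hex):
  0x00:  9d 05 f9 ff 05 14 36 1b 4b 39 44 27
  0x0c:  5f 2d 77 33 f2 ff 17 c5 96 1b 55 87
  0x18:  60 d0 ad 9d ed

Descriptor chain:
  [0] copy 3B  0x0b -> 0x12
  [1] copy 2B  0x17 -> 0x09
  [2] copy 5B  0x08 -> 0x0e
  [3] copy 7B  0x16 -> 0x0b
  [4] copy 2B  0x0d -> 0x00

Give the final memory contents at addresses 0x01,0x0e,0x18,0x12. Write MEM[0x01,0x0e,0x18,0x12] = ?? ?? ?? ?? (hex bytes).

MEM[0x01,0x0e,0x18,0x12] = d0 d0 60 5f

  after D0: wrote 3B at 0x12 = 275f2d
  after D1: wrote 2B at 0x09 = 8760
  after D2: wrote 5B at 0x0e = 4b8760275f
  after D3: wrote 7B at 0x0b = 558760d0ad9ded
  after D4: wrote 2B at 0x00 = 60d0
query mem[0x01]=0xd0, mem[0x0e]=0xd0, mem[0x18]=0x60, mem[0x12]=0x5f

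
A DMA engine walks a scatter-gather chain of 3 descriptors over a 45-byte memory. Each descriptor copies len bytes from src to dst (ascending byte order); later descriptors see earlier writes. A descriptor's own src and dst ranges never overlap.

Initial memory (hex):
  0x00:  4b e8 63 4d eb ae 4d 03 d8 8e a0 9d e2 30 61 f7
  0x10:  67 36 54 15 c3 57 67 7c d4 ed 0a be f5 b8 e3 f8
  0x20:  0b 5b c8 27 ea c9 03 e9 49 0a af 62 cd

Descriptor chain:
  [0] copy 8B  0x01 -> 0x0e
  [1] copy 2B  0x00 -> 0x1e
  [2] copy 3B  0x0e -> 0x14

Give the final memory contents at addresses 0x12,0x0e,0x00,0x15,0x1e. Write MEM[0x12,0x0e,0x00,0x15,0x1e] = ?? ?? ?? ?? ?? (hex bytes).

#0 dst[0x0e+8] := {0xe8,0x63,0x4d,0xeb,0xae,0x4d,0x03,0xd8}
#1 dst[0x1e+2] := {0x4b,0xe8}
#2 dst[0x14+3] := {0xe8,0x63,0x4d}
query mem[0x12]=0xae, mem[0x0e]=0xe8, mem[0x00]=0x4b, mem[0x15]=0x63, mem[0x1e]=0x4b

MEM[0x12,0x0e,0x00,0x15,0x1e] = ae e8 4b 63 4b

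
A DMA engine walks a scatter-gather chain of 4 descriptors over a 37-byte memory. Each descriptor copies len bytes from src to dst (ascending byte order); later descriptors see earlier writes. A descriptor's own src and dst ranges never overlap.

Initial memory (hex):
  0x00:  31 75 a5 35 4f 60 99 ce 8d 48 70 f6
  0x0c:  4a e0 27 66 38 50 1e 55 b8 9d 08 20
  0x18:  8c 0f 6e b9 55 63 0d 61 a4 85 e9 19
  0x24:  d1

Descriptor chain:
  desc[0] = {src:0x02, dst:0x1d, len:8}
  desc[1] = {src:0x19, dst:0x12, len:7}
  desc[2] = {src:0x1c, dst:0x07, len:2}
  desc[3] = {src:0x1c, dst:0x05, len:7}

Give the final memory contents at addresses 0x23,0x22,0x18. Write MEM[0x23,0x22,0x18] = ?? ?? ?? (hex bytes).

D0: mem[0x1d..0x24] <- [a5 35 4f 60 99 ce 8d 48]
D1: mem[0x12..0x18] <- [0f 6e b9 55 a5 35 4f]
D2: mem[0x07..0x08] <- [55 a5]
D3: mem[0x05..0x0b] <- [55 a5 35 4f 60 99 ce]
query mem[0x23]=0x8d, mem[0x22]=0xce, mem[0x18]=0x4f

MEM[0x23,0x22,0x18] = 8d ce 4f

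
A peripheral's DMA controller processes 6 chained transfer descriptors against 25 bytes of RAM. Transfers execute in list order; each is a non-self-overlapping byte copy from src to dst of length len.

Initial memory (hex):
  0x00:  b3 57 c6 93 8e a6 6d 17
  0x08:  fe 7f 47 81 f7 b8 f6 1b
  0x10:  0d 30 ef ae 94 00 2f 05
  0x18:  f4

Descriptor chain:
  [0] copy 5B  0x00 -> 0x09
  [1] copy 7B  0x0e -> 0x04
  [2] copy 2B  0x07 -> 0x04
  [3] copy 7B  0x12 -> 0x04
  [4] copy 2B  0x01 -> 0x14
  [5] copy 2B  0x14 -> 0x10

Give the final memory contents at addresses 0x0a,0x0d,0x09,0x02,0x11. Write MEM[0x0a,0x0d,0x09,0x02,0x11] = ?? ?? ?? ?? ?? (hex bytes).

D0: mem[0x09..0x0d] <- [b3 57 c6 93 8e]
D1: mem[0x04..0x0a] <- [f6 1b 0d 30 ef ae 94]
D2: mem[0x04..0x05] <- [30 ef]
D3: mem[0x04..0x0a] <- [ef ae 94 00 2f 05 f4]
D4: mem[0x14..0x15] <- [57 c6]
D5: mem[0x10..0x11] <- [57 c6]
query mem[0x0a]=0xf4, mem[0x0d]=0x8e, mem[0x09]=0x05, mem[0x02]=0xc6, mem[0x11]=0xc6

MEM[0x0a,0x0d,0x09,0x02,0x11] = f4 8e 05 c6 c6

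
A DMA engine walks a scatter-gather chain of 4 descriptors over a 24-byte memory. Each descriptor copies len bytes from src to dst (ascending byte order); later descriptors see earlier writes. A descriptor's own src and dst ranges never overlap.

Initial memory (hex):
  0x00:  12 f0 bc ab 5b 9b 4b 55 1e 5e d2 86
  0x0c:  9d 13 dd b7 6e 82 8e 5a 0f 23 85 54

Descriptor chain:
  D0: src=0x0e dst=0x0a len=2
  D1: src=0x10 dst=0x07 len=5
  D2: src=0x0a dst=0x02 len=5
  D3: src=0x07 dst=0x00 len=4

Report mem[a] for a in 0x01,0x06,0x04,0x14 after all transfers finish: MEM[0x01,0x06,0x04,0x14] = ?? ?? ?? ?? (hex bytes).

MEM[0x01,0x06,0x04,0x14] = 82 dd 9d 0f

D0: mem[0x0a..0x0b] <- [dd b7]
D1: mem[0x07..0x0b] <- [6e 82 8e 5a 0f]
D2: mem[0x02..0x06] <- [5a 0f 9d 13 dd]
D3: mem[0x00..0x03] <- [6e 82 8e 5a]
query mem[0x01]=0x82, mem[0x06]=0xdd, mem[0x04]=0x9d, mem[0x14]=0x0f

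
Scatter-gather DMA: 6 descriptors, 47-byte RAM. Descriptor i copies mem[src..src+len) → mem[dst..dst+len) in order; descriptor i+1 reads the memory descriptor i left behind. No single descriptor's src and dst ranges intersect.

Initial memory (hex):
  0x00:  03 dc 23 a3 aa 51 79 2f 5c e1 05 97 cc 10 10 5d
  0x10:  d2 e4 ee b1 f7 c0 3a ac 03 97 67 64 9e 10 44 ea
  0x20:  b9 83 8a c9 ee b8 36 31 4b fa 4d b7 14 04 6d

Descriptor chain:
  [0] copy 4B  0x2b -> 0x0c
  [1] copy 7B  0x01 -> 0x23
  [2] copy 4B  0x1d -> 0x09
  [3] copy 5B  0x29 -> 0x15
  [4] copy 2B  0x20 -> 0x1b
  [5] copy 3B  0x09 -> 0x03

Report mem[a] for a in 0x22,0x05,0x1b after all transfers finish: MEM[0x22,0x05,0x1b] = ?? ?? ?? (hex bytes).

MEM[0x22,0x05,0x1b] = 8a ea b9

#0 dst[0x0c+4] := {0xb7,0x14,0x04,0x6d}
#1 dst[0x23+7] := {0xdc,0x23,0xa3,0xaa,0x51,0x79,0x2f}
#2 dst[0x09+4] := {0x10,0x44,0xea,0xb9}
#3 dst[0x15+5] := {0x2f,0x4d,0xb7,0x14,0x04}
#4 dst[0x1b+2] := {0xb9,0x83}
#5 dst[0x03+3] := {0x10,0x44,0xea}
query mem[0x22]=0x8a, mem[0x05]=0xea, mem[0x1b]=0xb9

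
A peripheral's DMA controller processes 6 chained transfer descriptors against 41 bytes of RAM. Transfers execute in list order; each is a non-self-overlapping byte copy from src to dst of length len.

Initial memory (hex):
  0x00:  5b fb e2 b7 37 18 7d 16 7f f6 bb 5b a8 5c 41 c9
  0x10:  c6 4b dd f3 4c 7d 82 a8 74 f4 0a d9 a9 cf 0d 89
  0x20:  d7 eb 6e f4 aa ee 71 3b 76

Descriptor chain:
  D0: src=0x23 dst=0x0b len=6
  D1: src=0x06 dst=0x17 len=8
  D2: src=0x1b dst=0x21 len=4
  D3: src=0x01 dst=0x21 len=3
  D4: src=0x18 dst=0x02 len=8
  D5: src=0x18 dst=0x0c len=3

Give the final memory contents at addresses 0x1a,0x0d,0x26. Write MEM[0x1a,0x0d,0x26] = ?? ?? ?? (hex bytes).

MEM[0x1a,0x0d,0x26] = f6 7f 71

  after D0: wrote 6B at 0x0b = f4aaee713b76
  after D1: wrote 8B at 0x17 = 7d167ff6bbf4aaee
  after D2: wrote 4B at 0x21 = bbf4aaee
  after D3: wrote 3B at 0x21 = fbe2b7
  after D4: wrote 8B at 0x02 = 167ff6bbf4aaee89
  after D5: wrote 3B at 0x0c = 167ff6
query mem[0x1a]=0xf6, mem[0x0d]=0x7f, mem[0x26]=0x71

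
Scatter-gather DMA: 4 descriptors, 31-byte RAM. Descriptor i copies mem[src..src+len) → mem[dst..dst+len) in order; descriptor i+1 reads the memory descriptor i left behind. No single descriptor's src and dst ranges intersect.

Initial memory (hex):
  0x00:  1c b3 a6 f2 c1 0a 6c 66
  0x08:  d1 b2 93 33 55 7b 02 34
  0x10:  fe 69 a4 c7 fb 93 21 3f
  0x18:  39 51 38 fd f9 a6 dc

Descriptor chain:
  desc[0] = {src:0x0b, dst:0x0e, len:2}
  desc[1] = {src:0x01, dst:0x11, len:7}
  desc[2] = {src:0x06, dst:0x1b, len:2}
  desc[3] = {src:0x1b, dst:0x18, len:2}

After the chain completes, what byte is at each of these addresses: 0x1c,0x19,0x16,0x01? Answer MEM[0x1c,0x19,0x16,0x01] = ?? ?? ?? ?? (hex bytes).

MEM[0x1c,0x19,0x16,0x01] = 66 66 6c b3

#0 dst[0x0e+2] := {0x33,0x55}
#1 dst[0x11+7] := {0xb3,0xa6,0xf2,0xc1,0x0a,0x6c,0x66}
#2 dst[0x1b+2] := {0x6c,0x66}
#3 dst[0x18+2] := {0x6c,0x66}
query mem[0x1c]=0x66, mem[0x19]=0x66, mem[0x16]=0x6c, mem[0x01]=0xb3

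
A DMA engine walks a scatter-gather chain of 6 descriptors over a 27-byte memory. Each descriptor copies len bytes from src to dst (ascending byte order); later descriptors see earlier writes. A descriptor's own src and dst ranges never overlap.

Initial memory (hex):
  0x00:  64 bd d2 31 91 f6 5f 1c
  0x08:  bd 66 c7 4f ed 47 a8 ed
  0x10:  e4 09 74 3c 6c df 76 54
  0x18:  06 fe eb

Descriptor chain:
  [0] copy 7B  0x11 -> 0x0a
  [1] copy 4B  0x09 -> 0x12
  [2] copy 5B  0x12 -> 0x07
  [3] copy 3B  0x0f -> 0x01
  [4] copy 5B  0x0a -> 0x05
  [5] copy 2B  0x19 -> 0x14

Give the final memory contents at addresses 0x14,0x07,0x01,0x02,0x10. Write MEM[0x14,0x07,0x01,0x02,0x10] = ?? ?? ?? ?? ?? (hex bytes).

MEM[0x14,0x07,0x01,0x02,0x10] = fe 3c 76 54 54

#0 dst[0x0a+7] := {0x09,0x74,0x3c,0x6c,0xdf,0x76,0x54}
#1 dst[0x12+4] := {0x66,0x09,0x74,0x3c}
#2 dst[0x07+5] := {0x66,0x09,0x74,0x3c,0x76}
#3 dst[0x01+3] := {0x76,0x54,0x09}
#4 dst[0x05+5] := {0x3c,0x76,0x3c,0x6c,0xdf}
#5 dst[0x14+2] := {0xfe,0xeb}
query mem[0x14]=0xfe, mem[0x07]=0x3c, mem[0x01]=0x76, mem[0x02]=0x54, mem[0x10]=0x54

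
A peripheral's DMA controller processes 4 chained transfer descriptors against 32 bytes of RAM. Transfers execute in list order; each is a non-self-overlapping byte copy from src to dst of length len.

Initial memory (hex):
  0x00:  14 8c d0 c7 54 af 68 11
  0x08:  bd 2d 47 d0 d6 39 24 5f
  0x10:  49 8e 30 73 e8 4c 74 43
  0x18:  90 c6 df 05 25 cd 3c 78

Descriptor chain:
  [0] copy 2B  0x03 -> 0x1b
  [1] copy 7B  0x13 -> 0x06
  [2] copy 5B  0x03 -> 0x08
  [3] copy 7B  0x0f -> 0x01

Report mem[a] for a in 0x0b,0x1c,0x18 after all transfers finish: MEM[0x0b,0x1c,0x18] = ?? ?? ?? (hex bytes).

MEM[0x0b,0x1c,0x18] = 73 54 90

D0: mem[0x1b..0x1c] <- [c7 54]
D1: mem[0x06..0x0c] <- [73 e8 4c 74 43 90 c6]
D2: mem[0x08..0x0c] <- [c7 54 af 73 e8]
D3: mem[0x01..0x07] <- [5f 49 8e 30 73 e8 4c]
query mem[0x0b]=0x73, mem[0x1c]=0x54, mem[0x18]=0x90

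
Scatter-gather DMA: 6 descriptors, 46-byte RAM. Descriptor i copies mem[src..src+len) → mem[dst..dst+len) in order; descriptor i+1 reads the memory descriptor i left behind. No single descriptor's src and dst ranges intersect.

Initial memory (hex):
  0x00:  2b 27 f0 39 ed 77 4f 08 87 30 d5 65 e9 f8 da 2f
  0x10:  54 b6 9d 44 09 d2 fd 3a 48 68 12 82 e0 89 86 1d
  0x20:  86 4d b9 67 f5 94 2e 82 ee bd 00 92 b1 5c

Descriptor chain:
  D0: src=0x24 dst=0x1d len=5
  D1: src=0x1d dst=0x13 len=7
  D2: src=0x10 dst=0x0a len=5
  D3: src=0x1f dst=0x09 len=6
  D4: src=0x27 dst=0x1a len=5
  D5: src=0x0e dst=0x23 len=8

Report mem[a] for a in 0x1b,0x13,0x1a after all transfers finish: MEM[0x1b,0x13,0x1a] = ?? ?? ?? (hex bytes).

MEM[0x1b,0x13,0x1a] = ee f5 82

  after D0: wrote 5B at 0x1d = f5942e82ee
  after D1: wrote 7B at 0x13 = f5942e82eeb967
  after D2: wrote 5B at 0x0a = 54b69df594
  after D3: wrote 6B at 0x09 = 2e82eeb967f5
  after D4: wrote 5B at 0x1a = 82eebd0092
  after D5: wrote 8B at 0x23 = f52f54b69df5942e
query mem[0x1b]=0xee, mem[0x13]=0xf5, mem[0x1a]=0x82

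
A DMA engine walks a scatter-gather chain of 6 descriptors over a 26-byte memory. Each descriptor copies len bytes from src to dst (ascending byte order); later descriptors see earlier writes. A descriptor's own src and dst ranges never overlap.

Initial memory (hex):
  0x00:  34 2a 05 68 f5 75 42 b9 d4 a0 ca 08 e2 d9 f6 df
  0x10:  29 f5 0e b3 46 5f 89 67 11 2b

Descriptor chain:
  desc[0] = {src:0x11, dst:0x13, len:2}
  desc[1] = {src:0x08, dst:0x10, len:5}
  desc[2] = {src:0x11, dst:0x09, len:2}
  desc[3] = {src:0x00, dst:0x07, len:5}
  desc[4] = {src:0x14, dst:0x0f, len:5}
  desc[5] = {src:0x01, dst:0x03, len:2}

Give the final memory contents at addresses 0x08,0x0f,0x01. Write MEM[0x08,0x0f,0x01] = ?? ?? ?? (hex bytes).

D0: mem[0x13..0x14] <- [f5 0e]
D1: mem[0x10..0x14] <- [d4 a0 ca 08 e2]
D2: mem[0x09..0x0a] <- [a0 ca]
D3: mem[0x07..0x0b] <- [34 2a 05 68 f5]
D4: mem[0x0f..0x13] <- [e2 5f 89 67 11]
D5: mem[0x03..0x04] <- [2a 05]
query mem[0x08]=0x2a, mem[0x0f]=0xe2, mem[0x01]=0x2a

MEM[0x08,0x0f,0x01] = 2a e2 2a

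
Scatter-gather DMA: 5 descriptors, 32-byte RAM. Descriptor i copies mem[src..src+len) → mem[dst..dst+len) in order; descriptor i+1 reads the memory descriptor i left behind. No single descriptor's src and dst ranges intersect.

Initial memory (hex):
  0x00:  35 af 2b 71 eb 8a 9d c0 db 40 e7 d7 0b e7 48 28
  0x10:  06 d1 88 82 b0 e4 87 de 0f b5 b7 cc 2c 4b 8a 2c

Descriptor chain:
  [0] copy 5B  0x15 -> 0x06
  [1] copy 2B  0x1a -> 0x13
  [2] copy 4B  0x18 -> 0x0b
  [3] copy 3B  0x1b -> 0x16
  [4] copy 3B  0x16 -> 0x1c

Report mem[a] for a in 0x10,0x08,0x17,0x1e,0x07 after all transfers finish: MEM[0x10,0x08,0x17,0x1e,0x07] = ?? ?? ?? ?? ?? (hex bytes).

[0] 0x15->0x06 len=5 : e4 87 de 0f b5
[1] 0x1a->0x13 len=2 : b7 cc
[2] 0x18->0x0b len=4 : 0f b5 b7 cc
[3] 0x1b->0x16 len=3 : cc 2c 4b
[4] 0x16->0x1c len=3 : cc 2c 4b
query mem[0x10]=0x06, mem[0x08]=0xde, mem[0x17]=0x2c, mem[0x1e]=0x4b, mem[0x07]=0x87

MEM[0x10,0x08,0x17,0x1e,0x07] = 06 de 2c 4b 87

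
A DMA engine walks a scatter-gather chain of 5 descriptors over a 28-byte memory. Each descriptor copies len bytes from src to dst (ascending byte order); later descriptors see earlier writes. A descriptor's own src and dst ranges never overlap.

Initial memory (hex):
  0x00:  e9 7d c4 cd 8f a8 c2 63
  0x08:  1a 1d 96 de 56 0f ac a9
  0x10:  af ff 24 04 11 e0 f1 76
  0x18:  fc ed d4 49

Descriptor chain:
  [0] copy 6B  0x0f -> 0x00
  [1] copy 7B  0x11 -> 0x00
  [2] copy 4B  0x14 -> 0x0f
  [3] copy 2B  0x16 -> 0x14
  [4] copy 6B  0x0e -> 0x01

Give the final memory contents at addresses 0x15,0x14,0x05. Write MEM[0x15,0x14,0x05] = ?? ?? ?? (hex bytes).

[0] 0x0f->0x00 len=6 : a9 af ff 24 04 11
[1] 0x11->0x00 len=7 : ff 24 04 11 e0 f1 76
[2] 0x14->0x0f len=4 : 11 e0 f1 76
[3] 0x16->0x14 len=2 : f1 76
[4] 0x0e->0x01 len=6 : ac 11 e0 f1 76 04
query mem[0x15]=0x76, mem[0x14]=0xf1, mem[0x05]=0x76

MEM[0x15,0x14,0x05] = 76 f1 76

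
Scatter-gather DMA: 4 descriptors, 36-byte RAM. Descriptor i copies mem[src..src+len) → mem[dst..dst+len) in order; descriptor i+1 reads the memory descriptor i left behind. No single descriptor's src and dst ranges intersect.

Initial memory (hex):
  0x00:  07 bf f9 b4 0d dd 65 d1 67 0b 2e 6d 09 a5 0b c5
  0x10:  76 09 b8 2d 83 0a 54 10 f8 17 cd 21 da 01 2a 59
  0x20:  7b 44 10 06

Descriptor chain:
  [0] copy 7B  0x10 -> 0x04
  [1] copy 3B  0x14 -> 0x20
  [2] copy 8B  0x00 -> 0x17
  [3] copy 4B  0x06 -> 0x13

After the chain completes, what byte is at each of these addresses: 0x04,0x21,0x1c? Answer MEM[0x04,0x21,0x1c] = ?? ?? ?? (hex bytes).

MEM[0x04,0x21,0x1c] = 76 0a 09

D0: mem[0x04..0x0a] <- [76 09 b8 2d 83 0a 54]
D1: mem[0x20..0x22] <- [83 0a 54]
D2: mem[0x17..0x1e] <- [07 bf f9 b4 76 09 b8 2d]
D3: mem[0x13..0x16] <- [b8 2d 83 0a]
query mem[0x04]=0x76, mem[0x21]=0x0a, mem[0x1c]=0x09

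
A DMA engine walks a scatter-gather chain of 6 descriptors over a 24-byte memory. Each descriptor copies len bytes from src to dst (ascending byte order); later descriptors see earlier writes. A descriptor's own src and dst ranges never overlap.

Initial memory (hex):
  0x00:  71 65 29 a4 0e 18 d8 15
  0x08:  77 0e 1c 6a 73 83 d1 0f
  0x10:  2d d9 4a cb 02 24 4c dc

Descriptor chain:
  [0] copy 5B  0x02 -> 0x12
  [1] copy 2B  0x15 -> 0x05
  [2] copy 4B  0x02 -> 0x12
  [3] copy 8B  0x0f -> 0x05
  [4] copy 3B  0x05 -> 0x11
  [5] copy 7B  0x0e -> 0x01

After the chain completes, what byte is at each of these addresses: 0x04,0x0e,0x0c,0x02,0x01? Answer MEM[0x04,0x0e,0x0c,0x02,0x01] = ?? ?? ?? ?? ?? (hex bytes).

MEM[0x04,0x0e,0x0c,0x02,0x01] = 0f d1 d8 0f d1

[0] 0x02->0x12 len=5 : 29 a4 0e 18 d8
[1] 0x15->0x05 len=2 : 18 d8
[2] 0x02->0x12 len=4 : 29 a4 0e 18
[3] 0x0f->0x05 len=8 : 0f 2d d9 29 a4 0e 18 d8
[4] 0x05->0x11 len=3 : 0f 2d d9
[5] 0x0e->0x01 len=7 : d1 0f 2d 0f 2d d9 0e
query mem[0x04]=0x0f, mem[0x0e]=0xd1, mem[0x0c]=0xd8, mem[0x02]=0x0f, mem[0x01]=0xd1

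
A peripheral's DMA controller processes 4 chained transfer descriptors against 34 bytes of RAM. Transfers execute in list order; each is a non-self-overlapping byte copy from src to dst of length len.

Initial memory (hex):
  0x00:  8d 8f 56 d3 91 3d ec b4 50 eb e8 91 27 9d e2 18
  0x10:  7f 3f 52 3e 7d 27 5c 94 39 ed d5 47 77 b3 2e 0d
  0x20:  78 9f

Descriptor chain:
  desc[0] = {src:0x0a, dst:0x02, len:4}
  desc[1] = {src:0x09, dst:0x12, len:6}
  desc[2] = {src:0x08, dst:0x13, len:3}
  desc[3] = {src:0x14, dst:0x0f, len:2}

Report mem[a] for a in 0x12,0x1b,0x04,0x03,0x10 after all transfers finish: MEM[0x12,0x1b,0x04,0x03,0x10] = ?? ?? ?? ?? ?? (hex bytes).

[0] 0x0a->0x02 len=4 : e8 91 27 9d
[1] 0x09->0x12 len=6 : eb e8 91 27 9d e2
[2] 0x08->0x13 len=3 : 50 eb e8
[3] 0x14->0x0f len=2 : eb e8
query mem[0x12]=0xeb, mem[0x1b]=0x47, mem[0x04]=0x27, mem[0x03]=0x91, mem[0x10]=0xe8

MEM[0x12,0x1b,0x04,0x03,0x10] = eb 47 27 91 e8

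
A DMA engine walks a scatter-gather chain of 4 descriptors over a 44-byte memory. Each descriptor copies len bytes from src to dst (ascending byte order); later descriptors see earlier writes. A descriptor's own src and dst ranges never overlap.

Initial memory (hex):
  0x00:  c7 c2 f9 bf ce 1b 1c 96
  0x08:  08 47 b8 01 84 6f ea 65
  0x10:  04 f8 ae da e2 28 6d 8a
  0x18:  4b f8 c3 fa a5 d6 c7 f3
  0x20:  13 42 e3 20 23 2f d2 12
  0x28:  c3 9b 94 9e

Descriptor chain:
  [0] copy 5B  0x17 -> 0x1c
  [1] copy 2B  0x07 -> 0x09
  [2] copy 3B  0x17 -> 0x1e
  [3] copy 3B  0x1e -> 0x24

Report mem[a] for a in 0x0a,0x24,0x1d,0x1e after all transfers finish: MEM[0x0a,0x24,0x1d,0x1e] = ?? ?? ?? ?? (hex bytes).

D0: mem[0x1c..0x20] <- [8a 4b f8 c3 fa]
D1: mem[0x09..0x0a] <- [96 08]
D2: mem[0x1e..0x20] <- [8a 4b f8]
D3: mem[0x24..0x26] <- [8a 4b f8]
query mem[0x0a]=0x08, mem[0x24]=0x8a, mem[0x1d]=0x4b, mem[0x1e]=0x8a

MEM[0x0a,0x24,0x1d,0x1e] = 08 8a 4b 8a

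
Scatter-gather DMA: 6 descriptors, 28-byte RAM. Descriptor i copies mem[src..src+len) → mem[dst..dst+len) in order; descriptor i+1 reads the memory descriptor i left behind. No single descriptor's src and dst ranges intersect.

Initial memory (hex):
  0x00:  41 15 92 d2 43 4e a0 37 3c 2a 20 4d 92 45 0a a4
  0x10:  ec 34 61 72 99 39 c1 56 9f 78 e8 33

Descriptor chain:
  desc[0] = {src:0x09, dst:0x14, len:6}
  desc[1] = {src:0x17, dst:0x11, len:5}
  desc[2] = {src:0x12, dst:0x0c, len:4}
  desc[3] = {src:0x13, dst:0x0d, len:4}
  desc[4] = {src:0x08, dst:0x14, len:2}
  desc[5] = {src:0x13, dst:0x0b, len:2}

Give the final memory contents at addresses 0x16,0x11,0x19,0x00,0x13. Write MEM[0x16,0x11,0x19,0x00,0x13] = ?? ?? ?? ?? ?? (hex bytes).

[0] 0x09->0x14 len=6 : 2a 20 4d 92 45 0a
[1] 0x17->0x11 len=5 : 92 45 0a e8 33
[2] 0x12->0x0c len=4 : 45 0a e8 33
[3] 0x13->0x0d len=4 : 0a e8 33 4d
[4] 0x08->0x14 len=2 : 3c 2a
[5] 0x13->0x0b len=2 : 0a 3c
query mem[0x16]=0x4d, mem[0x11]=0x92, mem[0x19]=0x0a, mem[0x00]=0x41, mem[0x13]=0x0a

MEM[0x16,0x11,0x19,0x00,0x13] = 4d 92 0a 41 0a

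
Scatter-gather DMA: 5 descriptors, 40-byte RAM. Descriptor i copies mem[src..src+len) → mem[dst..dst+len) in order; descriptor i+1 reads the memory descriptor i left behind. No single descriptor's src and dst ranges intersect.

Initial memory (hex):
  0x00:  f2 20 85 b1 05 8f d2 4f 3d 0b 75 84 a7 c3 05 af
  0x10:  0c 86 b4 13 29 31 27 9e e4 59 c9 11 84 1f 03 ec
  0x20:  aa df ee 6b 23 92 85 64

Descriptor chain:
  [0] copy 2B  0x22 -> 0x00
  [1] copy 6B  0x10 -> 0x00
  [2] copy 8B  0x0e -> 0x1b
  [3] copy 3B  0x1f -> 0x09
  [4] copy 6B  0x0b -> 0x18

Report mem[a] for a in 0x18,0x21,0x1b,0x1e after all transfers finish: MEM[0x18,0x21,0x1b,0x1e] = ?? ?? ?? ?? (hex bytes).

MEM[0x18,0x21,0x1b,0x1e] = 29 29 05 86

#0 dst[0x00+2] := {0xee,0x6b}
#1 dst[0x00+6] := {0x0c,0x86,0xb4,0x13,0x29,0x31}
#2 dst[0x1b+8] := {0x05,0xaf,0x0c,0x86,0xb4,0x13,0x29,0x31}
#3 dst[0x09+3] := {0xb4,0x13,0x29}
#4 dst[0x18+6] := {0x29,0xa7,0xc3,0x05,0xaf,0x0c}
query mem[0x18]=0x29, mem[0x21]=0x29, mem[0x1b]=0x05, mem[0x1e]=0x86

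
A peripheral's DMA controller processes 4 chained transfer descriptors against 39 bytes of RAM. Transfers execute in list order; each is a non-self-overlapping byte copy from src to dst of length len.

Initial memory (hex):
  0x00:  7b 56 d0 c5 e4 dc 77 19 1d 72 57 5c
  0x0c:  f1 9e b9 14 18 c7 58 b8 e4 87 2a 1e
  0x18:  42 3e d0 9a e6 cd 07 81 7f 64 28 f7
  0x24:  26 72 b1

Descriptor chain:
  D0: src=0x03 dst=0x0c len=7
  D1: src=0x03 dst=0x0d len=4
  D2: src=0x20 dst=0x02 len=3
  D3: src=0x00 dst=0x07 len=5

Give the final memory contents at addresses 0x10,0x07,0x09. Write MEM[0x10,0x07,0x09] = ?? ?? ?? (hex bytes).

#0 dst[0x0c+7] := {0xc5,0xe4,0xdc,0x77,0x19,0x1d,0x72}
#1 dst[0x0d+4] := {0xc5,0xe4,0xdc,0x77}
#2 dst[0x02+3] := {0x7f,0x64,0x28}
#3 dst[0x07+5] := {0x7b,0x56,0x7f,0x64,0x28}
query mem[0x10]=0x77, mem[0x07]=0x7b, mem[0x09]=0x7f

MEM[0x10,0x07,0x09] = 77 7b 7f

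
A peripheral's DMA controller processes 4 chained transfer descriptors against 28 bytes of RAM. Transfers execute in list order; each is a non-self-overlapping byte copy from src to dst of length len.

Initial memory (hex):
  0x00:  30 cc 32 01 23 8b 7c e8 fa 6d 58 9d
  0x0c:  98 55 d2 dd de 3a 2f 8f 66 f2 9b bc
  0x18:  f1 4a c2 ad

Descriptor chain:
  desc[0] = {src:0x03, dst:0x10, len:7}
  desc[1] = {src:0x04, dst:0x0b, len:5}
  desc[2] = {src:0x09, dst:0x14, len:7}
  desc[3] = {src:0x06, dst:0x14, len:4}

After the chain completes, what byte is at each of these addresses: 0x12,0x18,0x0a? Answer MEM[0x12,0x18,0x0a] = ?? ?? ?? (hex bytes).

#0 dst[0x10+7] := {0x01,0x23,0x8b,0x7c,0xe8,0xfa,0x6d}
#1 dst[0x0b+5] := {0x23,0x8b,0x7c,0xe8,0xfa}
#2 dst[0x14+7] := {0x6d,0x58,0x23,0x8b,0x7c,0xe8,0xfa}
#3 dst[0x14+4] := {0x7c,0xe8,0xfa,0x6d}
query mem[0x12]=0x8b, mem[0x18]=0x7c, mem[0x0a]=0x58

MEM[0x12,0x18,0x0a] = 8b 7c 58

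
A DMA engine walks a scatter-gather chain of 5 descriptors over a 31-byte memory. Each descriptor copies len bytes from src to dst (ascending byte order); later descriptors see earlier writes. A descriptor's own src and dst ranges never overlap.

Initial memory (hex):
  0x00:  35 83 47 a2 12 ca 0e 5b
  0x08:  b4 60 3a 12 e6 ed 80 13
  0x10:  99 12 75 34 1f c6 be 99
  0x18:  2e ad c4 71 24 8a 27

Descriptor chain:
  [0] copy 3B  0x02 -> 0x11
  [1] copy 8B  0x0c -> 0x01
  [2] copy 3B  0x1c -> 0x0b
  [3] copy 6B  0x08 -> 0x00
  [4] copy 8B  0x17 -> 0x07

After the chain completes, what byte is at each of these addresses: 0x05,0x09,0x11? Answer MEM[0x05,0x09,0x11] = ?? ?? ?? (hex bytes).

MEM[0x05,0x09,0x11] = 27 ad 47

  after D0: wrote 3B at 0x11 = 47a212
  after D1: wrote 8B at 0x01 = e6ed80139947a212
  after D2: wrote 3B at 0x0b = 248a27
  after D3: wrote 6B at 0x00 = 12603a248a27
  after D4: wrote 8B at 0x07 = 992eadc471248a27
query mem[0x05]=0x27, mem[0x09]=0xad, mem[0x11]=0x47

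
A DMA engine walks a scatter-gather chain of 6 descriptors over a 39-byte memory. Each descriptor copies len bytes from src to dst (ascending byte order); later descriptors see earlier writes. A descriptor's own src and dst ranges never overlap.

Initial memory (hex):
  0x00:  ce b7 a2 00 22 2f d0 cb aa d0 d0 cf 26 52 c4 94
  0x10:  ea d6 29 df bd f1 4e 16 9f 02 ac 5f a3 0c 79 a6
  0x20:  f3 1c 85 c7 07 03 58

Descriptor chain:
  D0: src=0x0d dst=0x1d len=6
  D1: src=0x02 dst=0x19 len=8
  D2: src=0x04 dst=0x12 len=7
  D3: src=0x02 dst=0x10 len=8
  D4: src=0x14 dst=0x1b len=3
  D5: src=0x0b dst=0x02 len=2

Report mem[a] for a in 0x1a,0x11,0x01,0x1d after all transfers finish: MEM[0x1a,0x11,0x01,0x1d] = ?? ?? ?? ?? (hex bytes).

MEM[0x1a,0x11,0x01,0x1d] = 00 00 b7 aa

#0 dst[0x1d+6] := {0x52,0xc4,0x94,0xea,0xd6,0x29}
#1 dst[0x19+8] := {0xa2,0x00,0x22,0x2f,0xd0,0xcb,0xaa,0xd0}
#2 dst[0x12+7] := {0x22,0x2f,0xd0,0xcb,0xaa,0xd0,0xd0}
#3 dst[0x10+8] := {0xa2,0x00,0x22,0x2f,0xd0,0xcb,0xaa,0xd0}
#4 dst[0x1b+3] := {0xd0,0xcb,0xaa}
#5 dst[0x02+2] := {0xcf,0x26}
query mem[0x1a]=0x00, mem[0x11]=0x00, mem[0x01]=0xb7, mem[0x1d]=0xaa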